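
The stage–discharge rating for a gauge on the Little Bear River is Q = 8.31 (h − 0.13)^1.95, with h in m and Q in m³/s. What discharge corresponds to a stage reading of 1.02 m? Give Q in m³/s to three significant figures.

Q = 8.31 × (1.02 − 0.13)^1.95 = 8.31 × 0.89^1.95 = 6.621 m³/s

6.62 m³/s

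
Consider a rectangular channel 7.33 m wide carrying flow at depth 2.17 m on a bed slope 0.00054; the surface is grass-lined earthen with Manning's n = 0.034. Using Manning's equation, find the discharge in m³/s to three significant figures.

13.4 m³/s

A = b·y = 7.33 × 2.17 = 15.91 m²
P = b + 2y = 7.33 + 2×2.17 = 11.67 m
R = A/P = 15.91/11.67 = 1.363 m
Q = (1/n)·A·R^(2/3)·S^(1/2) = (1/0.034) × 15.91 × 1.363^(2/3) × 0.00054^(1/2) = 13.36 m³/s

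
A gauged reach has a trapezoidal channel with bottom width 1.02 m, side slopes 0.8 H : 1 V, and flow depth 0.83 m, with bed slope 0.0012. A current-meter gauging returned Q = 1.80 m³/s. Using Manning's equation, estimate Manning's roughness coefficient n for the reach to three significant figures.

A = (b + z·y)·y = (1.02 + 0.8×0.83)×0.83 = 1.398 m²
P = b + 2y√(1+z²) = 1.02 + 2×0.83×√(1+0.8²) = 3.146 m
R = A/P = 1.398/3.146 = 0.4443 m
n = (1/Q)·A·R^(2/3)·S^(1/2) = (1/1.80) × 1.398 × 0.5823 × 0.03464 = 0.01566

0.0157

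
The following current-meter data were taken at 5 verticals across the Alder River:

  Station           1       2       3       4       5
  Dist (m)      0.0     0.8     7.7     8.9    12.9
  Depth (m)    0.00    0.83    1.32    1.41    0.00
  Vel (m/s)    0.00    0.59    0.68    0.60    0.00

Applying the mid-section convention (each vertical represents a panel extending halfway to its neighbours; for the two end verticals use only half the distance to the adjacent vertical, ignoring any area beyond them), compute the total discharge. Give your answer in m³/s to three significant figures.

7.72 m³/s

w_2 = (7.7 − 0.0)/2 = 3.85 m; q_2 = 0.59 × 0.83 × 3.85 = 1.885 m³/s
w_3 = (8.9 − 0.8)/2 = 4.05 m; q_3 = 0.68 × 1.32 × 4.05 = 3.635 m³/s
w_4 = (12.9 − 7.7)/2 = 2.6 m; q_4 = 0.60 × 1.41 × 2.6 = 2.200 m³/s
Stations 1, 5 contribute zero (depth or velocity is 0).
Q = Σ qᵢ = 7.720 m³/s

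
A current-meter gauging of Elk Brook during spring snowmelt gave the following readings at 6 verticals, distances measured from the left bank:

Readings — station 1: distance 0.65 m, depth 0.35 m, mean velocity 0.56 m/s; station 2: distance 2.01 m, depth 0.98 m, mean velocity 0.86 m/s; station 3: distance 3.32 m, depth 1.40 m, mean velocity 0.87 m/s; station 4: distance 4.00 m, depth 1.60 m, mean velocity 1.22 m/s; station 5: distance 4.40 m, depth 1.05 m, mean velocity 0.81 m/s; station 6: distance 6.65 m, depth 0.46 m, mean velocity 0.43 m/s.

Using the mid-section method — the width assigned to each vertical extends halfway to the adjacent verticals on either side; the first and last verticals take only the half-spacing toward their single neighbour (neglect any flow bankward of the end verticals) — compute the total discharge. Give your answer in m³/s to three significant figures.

w_1 = (2.01 − 0.65)/2 = 0.68 m; q_1 = 0.56 × 0.35 × 0.68 = 0.1333 m³/s
w_2 = (3.32 − 0.65)/2 = 1.335 m; q_2 = 0.86 × 0.98 × 1.335 = 1.125 m³/s
w_3 = (4.00 − 2.01)/2 = 0.995 m; q_3 = 0.87 × 1.40 × 0.995 = 1.212 m³/s
w_4 = (4.40 − 3.32)/2 = 0.54 m; q_4 = 1.22 × 1.60 × 0.54 = 1.054 m³/s
w_5 = (6.65 − 4.00)/2 = 1.325 m; q_5 = 0.81 × 1.05 × 1.325 = 1.127 m³/s
w_6 = (6.65 − 4.40)/2 = 1.125 m; q_6 = 0.43 × 0.46 × 1.125 = 0.2225 m³/s
Q = Σ qᵢ = 4.874 m³/s

4.87 m³/s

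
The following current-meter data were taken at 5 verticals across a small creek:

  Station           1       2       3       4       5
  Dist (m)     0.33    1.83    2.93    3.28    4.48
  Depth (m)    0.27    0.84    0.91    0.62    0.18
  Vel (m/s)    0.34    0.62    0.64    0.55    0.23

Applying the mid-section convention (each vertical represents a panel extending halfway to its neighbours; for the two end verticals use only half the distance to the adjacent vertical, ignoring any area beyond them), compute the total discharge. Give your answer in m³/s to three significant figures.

1.46 m³/s

w_1 = (1.83 − 0.33)/2 = 0.75 m; q_1 = 0.34 × 0.27 × 0.75 = 0.06885 m³/s
w_2 = (2.93 − 0.33)/2 = 1.3 m; q_2 = 0.62 × 0.84 × 1.3 = 0.6770 m³/s
w_3 = (3.28 − 1.83)/2 = 0.725 m; q_3 = 0.64 × 0.91 × 0.725 = 0.4222 m³/s
w_4 = (4.48 − 2.93)/2 = 0.775 m; q_4 = 0.55 × 0.62 × 0.775 = 0.2643 m³/s
w_5 = (4.48 − 3.28)/2 = 0.6 m; q_5 = 0.23 × 0.18 × 0.6 = 0.02484 m³/s
Q = Σ qᵢ = 1.457 m³/s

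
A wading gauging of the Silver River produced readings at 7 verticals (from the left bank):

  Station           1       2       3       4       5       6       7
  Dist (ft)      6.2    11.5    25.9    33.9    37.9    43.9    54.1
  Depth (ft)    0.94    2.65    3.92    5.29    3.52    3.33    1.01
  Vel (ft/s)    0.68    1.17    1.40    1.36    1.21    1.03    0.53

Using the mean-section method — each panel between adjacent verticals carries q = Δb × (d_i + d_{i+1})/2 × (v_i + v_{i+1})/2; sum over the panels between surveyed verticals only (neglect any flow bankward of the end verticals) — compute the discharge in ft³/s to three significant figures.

Panel 1-2: Δb = 5.3 ft, d̄ = (0.94+2.65)/2 = 1.795, v̄ = (0.68+1.17)/2 = 0.925 → q = 5.3×1.795×0.925 = 8.800 ft³/s
Panel 2-3: Δb = 14.4 ft, d̄ = (2.65+3.92)/2 = 3.285, v̄ = (1.17+1.40)/2 = 1.285 → q = 14.4×3.285×1.285 = 60.79 ft³/s
Panel 3-4: Δb = 8 ft, d̄ = (3.92+5.29)/2 = 4.605, v̄ = (1.40+1.36)/2 = 1.38 → q = 8×4.605×1.38 = 50.84 ft³/s
Panel 4-5: Δb = 4 ft, d̄ = (5.29+3.52)/2 = 4.405, v̄ = (1.36+1.21)/2 = 1.285 → q = 4×4.405×1.285 = 22.64 ft³/s
Panel 5-6: Δb = 6 ft, d̄ = (3.52+3.33)/2 = 3.425, v̄ = (1.21+1.03)/2 = 1.12 → q = 6×3.425×1.12 = 23.02 ft³/s
Panel 6-7: Δb = 10.2 ft, d̄ = (3.33+1.01)/2 = 2.17, v̄ = (1.03+0.53)/2 = 0.78 → q = 10.2×2.17×0.78 = 17.26 ft³/s
Q = Σ q = 183.3 ft³/s

183 ft³/s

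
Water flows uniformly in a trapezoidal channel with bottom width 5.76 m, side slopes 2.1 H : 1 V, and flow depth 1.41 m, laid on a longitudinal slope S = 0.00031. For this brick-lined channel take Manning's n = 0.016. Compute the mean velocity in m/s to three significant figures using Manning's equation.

1.10 m/s

A = (b + z·y)·y = (5.76 + 2.1×1.41)×1.41 = 12.30 m²
P = b + 2y√(1+z²) = 5.76 + 2×1.41×√(1+2.1²) = 12.32 m
R = A/P = 12.30/12.32 = 0.9982 m
Q = (1/n)·A·R^(2/3)·S^(1/2) = (1/0.016) × 12.30 × 0.9982^(2/3) × 0.00031^(1/2) = 13.51 m³/s
V = Q/A = 13.51/12.30 = 1.099 m/s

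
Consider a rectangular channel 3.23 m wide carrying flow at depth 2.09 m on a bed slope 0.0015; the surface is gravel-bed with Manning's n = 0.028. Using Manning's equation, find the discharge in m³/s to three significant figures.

A = b·y = 3.23 × 2.09 = 6.751 m²
P = b + 2y = 3.23 + 2×2.09 = 7.410 m
R = A/P = 6.751/7.410 = 0.9110 m
Q = (1/n)·A·R^(2/3)·S^(1/2) = (1/0.028) × 6.751 × 0.9110^(2/3) × 0.0015^(1/2) = 8.775 m³/s

8.78 m³/s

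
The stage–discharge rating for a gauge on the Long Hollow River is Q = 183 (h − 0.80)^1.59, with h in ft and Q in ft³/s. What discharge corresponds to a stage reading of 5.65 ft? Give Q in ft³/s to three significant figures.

Q = 183 × (5.65 − 0.80)^1.59 = 183 × 4.85^1.59 = 2253 ft³/s

2250 ft³/s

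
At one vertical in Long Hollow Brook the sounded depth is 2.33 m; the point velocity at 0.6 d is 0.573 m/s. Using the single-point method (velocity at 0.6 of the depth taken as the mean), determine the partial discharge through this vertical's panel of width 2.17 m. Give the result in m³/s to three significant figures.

2.90 m³/s

v̄ = v₀.₆ = 0.573 m/s
q = v̄ × d × w = 0.5730 × 2.33 × 2.17 = 2.897 m³/s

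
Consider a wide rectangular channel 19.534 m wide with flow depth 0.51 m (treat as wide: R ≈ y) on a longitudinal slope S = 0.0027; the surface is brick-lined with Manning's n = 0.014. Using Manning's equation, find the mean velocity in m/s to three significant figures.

A = b·y = 19.534 × 0.51 = 9.962 m²
Wide channel: R ≈ y = 0.51 m
Q = (1/n)·A·R^(2/3)·S^(1/2) = (1/0.014) × 9.962 × 0.5100^(2/3) × 0.0027^(1/2) = 23.60 m³/s
V = Q/A = 23.60/9.962 = 2.369 m/s

2.37 m/s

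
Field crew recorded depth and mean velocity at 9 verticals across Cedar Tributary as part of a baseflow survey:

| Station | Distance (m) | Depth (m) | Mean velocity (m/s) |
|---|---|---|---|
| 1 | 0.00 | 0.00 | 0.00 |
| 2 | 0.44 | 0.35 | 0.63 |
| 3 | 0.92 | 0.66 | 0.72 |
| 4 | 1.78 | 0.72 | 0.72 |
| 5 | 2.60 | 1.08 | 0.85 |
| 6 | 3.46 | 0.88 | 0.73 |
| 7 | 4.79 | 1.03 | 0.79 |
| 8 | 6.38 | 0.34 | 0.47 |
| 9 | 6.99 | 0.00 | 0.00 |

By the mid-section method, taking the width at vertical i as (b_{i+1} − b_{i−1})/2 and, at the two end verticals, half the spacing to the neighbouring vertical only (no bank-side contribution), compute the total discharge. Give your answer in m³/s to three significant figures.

w_2 = (0.92 − 0.00)/2 = 0.46 m; q_2 = 0.63 × 0.35 × 0.46 = 0.1014 m³/s
w_3 = (1.78 − 0.44)/2 = 0.67 m; q_3 = 0.72 × 0.66 × 0.67 = 0.3184 m³/s
w_4 = (2.60 − 0.92)/2 = 0.84 m; q_4 = 0.72 × 0.72 × 0.84 = 0.4355 m³/s
w_5 = (3.46 − 1.78)/2 = 0.84 m; q_5 = 0.85 × 1.08 × 0.84 = 0.7711 m³/s
w_6 = (4.79 − 2.60)/2 = 1.095 m; q_6 = 0.73 × 0.88 × 1.095 = 0.7034 m³/s
w_7 = (6.38 − 3.46)/2 = 1.46 m; q_7 = 0.79 × 1.03 × 1.46 = 1.188 m³/s
w_8 = (6.99 − 4.79)/2 = 1.1 m; q_8 = 0.47 × 0.34 × 1.1 = 0.1758 m³/s
Stations 1, 9 contribute zero (depth or velocity is 0).
Q = Σ qᵢ = 3.694 m³/s

3.69 m³/s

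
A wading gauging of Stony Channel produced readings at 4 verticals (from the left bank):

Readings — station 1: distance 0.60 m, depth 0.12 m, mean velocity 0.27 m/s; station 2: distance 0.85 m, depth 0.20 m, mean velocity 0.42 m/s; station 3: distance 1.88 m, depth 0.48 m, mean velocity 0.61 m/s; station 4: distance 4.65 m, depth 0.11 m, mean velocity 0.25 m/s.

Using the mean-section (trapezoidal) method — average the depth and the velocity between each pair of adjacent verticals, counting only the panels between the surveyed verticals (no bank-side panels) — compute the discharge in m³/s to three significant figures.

0.546 m³/s

Panel 1-2: Δb = 0.25 m, d̄ = (0.12+0.20)/2 = 0.16, v̄ = (0.27+0.42)/2 = 0.345 → q = 0.25×0.16×0.345 = 0.01380 m³/s
Panel 2-3: Δb = 1.03 m, d̄ = (0.20+0.48)/2 = 0.34, v̄ = (0.42+0.61)/2 = 0.515 → q = 1.03×0.34×0.515 = 0.1804 m³/s
Panel 3-4: Δb = 2.77 m, d̄ = (0.48+0.11)/2 = 0.295, v̄ = (0.61+0.25)/2 = 0.43 → q = 2.77×0.295×0.43 = 0.3514 m³/s
Q = Σ q = 0.5455 m³/s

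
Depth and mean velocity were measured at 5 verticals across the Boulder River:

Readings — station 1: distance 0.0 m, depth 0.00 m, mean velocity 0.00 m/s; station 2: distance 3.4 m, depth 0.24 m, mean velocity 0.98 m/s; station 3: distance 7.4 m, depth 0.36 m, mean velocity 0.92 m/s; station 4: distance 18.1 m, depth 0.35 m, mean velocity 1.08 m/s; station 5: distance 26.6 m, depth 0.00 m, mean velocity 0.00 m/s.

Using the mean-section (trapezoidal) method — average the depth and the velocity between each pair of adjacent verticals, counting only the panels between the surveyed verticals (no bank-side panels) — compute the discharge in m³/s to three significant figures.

5.94 m³/s

Panel 1-2: Δb = 3.4 m, d̄ = (0.00+0.24)/2 = 0.12, v̄ = (0.00+0.98)/2 = 0.49 → q = 3.4×0.12×0.49 = 0.1999 m³/s
Panel 2-3: Δb = 4 m, d̄ = (0.24+0.36)/2 = 0.3, v̄ = (0.98+0.92)/2 = 0.95 → q = 4×0.3×0.95 = 1.140 m³/s
Panel 3-4: Δb = 10.7 m, d̄ = (0.36+0.35)/2 = 0.355, v̄ = (0.92+1.08)/2 = 1 → q = 10.7×0.355×1 = 3.799 m³/s
Panel 4-5: Δb = 8.5 m, d̄ = (0.35+0.00)/2 = 0.175, v̄ = (1.08+0.00)/2 = 0.54 → q = 8.5×0.175×0.54 = 0.8033 m³/s
Q = Σ q = 5.942 m³/s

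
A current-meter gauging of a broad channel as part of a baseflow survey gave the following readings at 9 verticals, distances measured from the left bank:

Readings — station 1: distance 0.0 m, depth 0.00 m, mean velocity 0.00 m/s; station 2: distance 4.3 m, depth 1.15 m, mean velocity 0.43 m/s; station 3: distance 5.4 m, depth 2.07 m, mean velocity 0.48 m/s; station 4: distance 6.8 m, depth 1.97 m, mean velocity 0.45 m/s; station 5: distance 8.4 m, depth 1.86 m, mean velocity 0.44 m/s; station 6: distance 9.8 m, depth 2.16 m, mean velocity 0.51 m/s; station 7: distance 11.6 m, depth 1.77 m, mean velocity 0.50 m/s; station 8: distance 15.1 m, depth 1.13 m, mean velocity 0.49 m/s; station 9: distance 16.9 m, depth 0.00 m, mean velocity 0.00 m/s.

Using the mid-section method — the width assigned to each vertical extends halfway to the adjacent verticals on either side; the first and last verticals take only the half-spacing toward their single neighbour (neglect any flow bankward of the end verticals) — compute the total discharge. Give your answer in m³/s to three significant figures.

10.7 m³/s

w_2 = (5.4 − 0.0)/2 = 2.7 m; q_2 = 0.43 × 1.15 × 2.7 = 1.335 m³/s
w_3 = (6.8 − 4.3)/2 = 1.25 m; q_3 = 0.48 × 2.07 × 1.25 = 1.242 m³/s
w_4 = (8.4 − 5.4)/2 = 1.5 m; q_4 = 0.45 × 1.97 × 1.5 = 1.330 m³/s
w_5 = (9.8 − 6.8)/2 = 1.5 m; q_5 = 0.44 × 1.86 × 1.5 = 1.228 m³/s
w_6 = (11.6 − 8.4)/2 = 1.6 m; q_6 = 0.51 × 2.16 × 1.6 = 1.763 m³/s
w_7 = (15.1 − 9.8)/2 = 2.65 m; q_7 = 0.50 × 1.77 × 2.65 = 2.345 m³/s
w_8 = (16.9 − 11.6)/2 = 2.65 m; q_8 = 0.49 × 1.13 × 2.65 = 1.467 m³/s
Stations 1, 9 contribute zero (depth or velocity is 0).
Q = Σ qᵢ = 10.71 m³/s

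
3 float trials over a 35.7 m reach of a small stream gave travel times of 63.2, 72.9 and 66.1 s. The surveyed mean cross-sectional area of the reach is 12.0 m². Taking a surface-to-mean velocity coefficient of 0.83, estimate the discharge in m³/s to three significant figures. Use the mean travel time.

5.28 m³/s

t̄ = (63.2 + 72.9 + 66.1) / 3 = 67.4 s
v_surface = L / t̄ = 35.7 / 67.4 = 0.5297 m/s
v_mean = 0.83 × 0.5297 = 0.4396 m/s
Q = A × v_mean = 12.0 × 0.4396 = 5.276 m³/s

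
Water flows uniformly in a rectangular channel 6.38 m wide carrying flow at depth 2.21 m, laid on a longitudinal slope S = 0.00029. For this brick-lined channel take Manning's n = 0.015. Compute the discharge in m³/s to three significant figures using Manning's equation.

A = b·y = 6.38 × 2.21 = 14.10 m²
P = b + 2y = 6.38 + 2×2.21 = 10.80 m
R = A/P = 14.10/10.80 = 1.306 m
Q = (1/n)·A·R^(2/3)·S^(1/2) = (1/0.015) × 14.10 × 1.306^(2/3) × 0.00029^(1/2) = 19.12 m³/s

19.1 m³/s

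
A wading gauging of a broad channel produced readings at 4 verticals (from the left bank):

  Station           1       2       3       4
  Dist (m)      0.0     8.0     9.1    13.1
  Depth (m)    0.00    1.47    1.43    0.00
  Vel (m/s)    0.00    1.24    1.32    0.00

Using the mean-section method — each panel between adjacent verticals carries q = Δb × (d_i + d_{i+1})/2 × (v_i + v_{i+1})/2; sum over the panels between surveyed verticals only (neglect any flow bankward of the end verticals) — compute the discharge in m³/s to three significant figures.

7.57 m³/s

Panel 1-2: Δb = 8 m, d̄ = (0.00+1.47)/2 = 0.735, v̄ = (0.00+1.24)/2 = 0.62 → q = 8×0.735×0.62 = 3.646 m³/s
Panel 2-3: Δb = 1.1 m, d̄ = (1.47+1.43)/2 = 1.45, v̄ = (1.24+1.32)/2 = 1.28 → q = 1.1×1.45×1.28 = 2.042 m³/s
Panel 3-4: Δb = 4 m, d̄ = (1.43+0.00)/2 = 0.715, v̄ = (1.32+0.00)/2 = 0.66 → q = 4×0.715×0.66 = 1.888 m³/s
Q = Σ q = 7.575 m³/s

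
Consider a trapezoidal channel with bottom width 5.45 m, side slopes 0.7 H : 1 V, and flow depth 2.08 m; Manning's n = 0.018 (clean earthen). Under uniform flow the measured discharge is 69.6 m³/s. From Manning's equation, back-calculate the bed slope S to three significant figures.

0.00503

A = (b + z·y)·y = (5.45 + 0.7×2.08)×2.08 = 14.36 m²
P = b + 2y√(1+z²) = 5.45 + 2×2.08×√(1+0.7²) = 10.53 m
R = A/P = 14.36/10.53 = 1.364 m
S = (Q·n / (1·A·R^(2/3)))² = (69.6×0.018 / (1×14.36×1.230))² = 0.005026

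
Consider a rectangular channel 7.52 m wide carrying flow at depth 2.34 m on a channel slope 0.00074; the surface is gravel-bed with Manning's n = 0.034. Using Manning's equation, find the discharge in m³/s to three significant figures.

A = b·y = 7.52 × 2.34 = 17.60 m²
P = b + 2y = 7.52 + 2×2.34 = 12.20 m
R = A/P = 17.60/12.20 = 1.442 m
Q = (1/n)·A·R^(2/3)·S^(1/2) = (1/0.034) × 17.60 × 1.442^(2/3) × 0.00074^(1/2) = 17.97 m³/s

18.0 m³/s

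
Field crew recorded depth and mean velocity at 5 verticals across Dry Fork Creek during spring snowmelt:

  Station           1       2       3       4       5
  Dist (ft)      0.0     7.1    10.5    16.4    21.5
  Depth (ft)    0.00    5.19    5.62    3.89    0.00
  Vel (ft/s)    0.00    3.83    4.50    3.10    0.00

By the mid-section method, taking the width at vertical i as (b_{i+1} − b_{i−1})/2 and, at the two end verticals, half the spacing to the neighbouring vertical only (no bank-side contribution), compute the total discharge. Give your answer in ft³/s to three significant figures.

288 ft³/s

w_2 = (10.5 − 0.0)/2 = 5.25 ft; q_2 = 3.83 × 5.19 × 5.25 = 104.4 ft³/s
w_3 = (16.4 − 7.1)/2 = 4.65 ft; q_3 = 4.50 × 5.62 × 4.65 = 117.6 ft³/s
w_4 = (21.5 − 10.5)/2 = 5.5 ft; q_4 = 3.10 × 3.89 × 5.5 = 66.32 ft³/s
Stations 1, 5 contribute zero (depth or velocity is 0).
Q = Σ qᵢ = 288.3 ft³/s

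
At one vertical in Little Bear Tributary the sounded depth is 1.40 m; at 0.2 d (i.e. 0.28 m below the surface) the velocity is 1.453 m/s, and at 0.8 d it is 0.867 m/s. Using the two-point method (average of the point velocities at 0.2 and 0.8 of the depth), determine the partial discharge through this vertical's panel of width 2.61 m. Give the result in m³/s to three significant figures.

4.24 m³/s

v̄ = (1.453 + 0.867) / 2 = 1.160 m/s
q = v̄ × d × w = 1.160 × 1.40 × 2.61 = 4.239 m³/s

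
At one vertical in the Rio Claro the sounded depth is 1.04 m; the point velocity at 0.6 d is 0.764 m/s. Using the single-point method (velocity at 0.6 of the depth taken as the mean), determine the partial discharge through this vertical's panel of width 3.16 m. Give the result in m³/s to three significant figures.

2.51 m³/s

v̄ = v₀.₆ = 0.764 m/s
q = v̄ × d × w = 0.7640 × 1.04 × 3.16 = 2.511 m³/s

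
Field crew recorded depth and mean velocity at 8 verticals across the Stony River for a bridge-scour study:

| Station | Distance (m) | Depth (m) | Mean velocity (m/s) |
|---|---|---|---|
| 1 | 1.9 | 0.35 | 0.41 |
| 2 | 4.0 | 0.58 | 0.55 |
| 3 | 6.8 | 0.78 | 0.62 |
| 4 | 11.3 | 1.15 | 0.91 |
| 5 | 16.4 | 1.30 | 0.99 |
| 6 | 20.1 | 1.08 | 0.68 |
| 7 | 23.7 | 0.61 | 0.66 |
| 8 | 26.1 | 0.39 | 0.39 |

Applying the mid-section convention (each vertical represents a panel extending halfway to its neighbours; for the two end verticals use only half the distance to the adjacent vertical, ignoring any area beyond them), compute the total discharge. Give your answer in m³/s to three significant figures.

w_1 = (4.0 − 1.9)/2 = 1.05 m; q_1 = 0.41 × 0.35 × 1.05 = 0.1507 m³/s
w_2 = (6.8 − 1.9)/2 = 2.45 m; q_2 = 0.55 × 0.58 × 2.45 = 0.7816 m³/s
w_3 = (11.3 − 4.0)/2 = 3.65 m; q_3 = 0.62 × 0.78 × 3.65 = 1.765 m³/s
w_4 = (16.4 − 6.8)/2 = 4.8 m; q_4 = 0.91 × 1.15 × 4.8 = 5.023 m³/s
w_5 = (20.1 − 11.3)/2 = 4.4 m; q_5 = 0.99 × 1.30 × 4.4 = 5.663 m³/s
w_6 = (23.7 − 16.4)/2 = 3.65 m; q_6 = 0.68 × 1.08 × 3.65 = 2.681 m³/s
w_7 = (26.1 − 20.1)/2 = 3 m; q_7 = 0.66 × 0.61 × 3 = 1.208 m³/s
w_8 = (26.1 − 23.7)/2 = 1.2 m; q_8 = 0.39 × 0.39 × 1.2 = 0.1825 m³/s
Q = Σ qᵢ = 17.45 m³/s

17.5 m³/s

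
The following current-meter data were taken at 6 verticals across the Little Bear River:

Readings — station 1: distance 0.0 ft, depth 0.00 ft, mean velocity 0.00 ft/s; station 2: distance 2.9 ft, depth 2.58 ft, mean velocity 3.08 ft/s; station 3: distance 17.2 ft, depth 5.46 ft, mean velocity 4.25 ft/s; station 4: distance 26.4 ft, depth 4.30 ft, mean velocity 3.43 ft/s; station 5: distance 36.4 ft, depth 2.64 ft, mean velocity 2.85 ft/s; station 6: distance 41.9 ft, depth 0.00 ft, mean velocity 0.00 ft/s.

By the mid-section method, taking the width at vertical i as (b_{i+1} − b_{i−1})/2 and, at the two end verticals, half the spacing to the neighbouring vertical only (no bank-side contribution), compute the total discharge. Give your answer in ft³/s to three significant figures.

w_2 = (17.2 − 0.0)/2 = 8.6 ft; q_2 = 3.08 × 2.58 × 8.6 = 68.34 ft³/s
w_3 = (26.4 − 2.9)/2 = 11.75 ft; q_3 = 4.25 × 5.46 × 11.75 = 272.7 ft³/s
w_4 = (36.4 − 17.2)/2 = 9.6 ft; q_4 = 3.43 × 4.30 × 9.6 = 141.6 ft³/s
w_5 = (41.9 − 26.4)/2 = 7.75 ft; q_5 = 2.85 × 2.64 × 7.75 = 58.31 ft³/s
Stations 1, 6 contribute zero (depth or velocity is 0).
Q = Σ qᵢ = 540.9 ft³/s

541 ft³/s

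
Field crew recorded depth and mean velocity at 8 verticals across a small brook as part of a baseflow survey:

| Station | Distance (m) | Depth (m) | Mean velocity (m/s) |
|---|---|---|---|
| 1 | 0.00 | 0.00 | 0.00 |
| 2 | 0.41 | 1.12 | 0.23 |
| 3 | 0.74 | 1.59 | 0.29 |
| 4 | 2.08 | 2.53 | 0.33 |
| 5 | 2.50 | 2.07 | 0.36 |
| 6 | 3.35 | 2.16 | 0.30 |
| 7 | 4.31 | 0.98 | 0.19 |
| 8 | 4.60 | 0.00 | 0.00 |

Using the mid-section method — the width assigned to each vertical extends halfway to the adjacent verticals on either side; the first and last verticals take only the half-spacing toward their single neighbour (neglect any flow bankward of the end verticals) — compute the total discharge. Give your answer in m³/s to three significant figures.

w_2 = (0.74 − 0.00)/2 = 0.37 m; q_2 = 0.23 × 1.12 × 0.37 = 0.09531 m³/s
w_3 = (2.08 − 0.41)/2 = 0.835 m; q_3 = 0.29 × 1.59 × 0.835 = 0.3850 m³/s
w_4 = (2.50 − 0.74)/2 = 0.88 m; q_4 = 0.33 × 2.53 × 0.88 = 0.7347 m³/s
w_5 = (3.35 − 2.08)/2 = 0.635 m; q_5 = 0.36 × 2.07 × 0.635 = 0.4732 m³/s
w_6 = (4.31 − 2.50)/2 = 0.905 m; q_6 = 0.30 × 2.16 × 0.905 = 0.5864 m³/s
w_7 = (4.60 − 3.35)/2 = 0.625 m; q_7 = 0.19 × 0.98 × 0.625 = 0.1164 m³/s
Stations 1, 8 contribute zero (depth or velocity is 0).
Q = Σ qᵢ = 2.391 m³/s

2.39 m³/s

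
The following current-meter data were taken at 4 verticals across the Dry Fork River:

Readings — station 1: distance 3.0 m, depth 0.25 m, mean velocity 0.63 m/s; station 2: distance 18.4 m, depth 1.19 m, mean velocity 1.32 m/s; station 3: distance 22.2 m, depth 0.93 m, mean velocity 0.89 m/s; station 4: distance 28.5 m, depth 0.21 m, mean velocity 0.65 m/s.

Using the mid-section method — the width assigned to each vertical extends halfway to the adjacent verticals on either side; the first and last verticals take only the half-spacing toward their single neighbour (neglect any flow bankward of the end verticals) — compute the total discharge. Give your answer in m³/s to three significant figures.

w_1 = (18.4 − 3.0)/2 = 7.7 m; q_1 = 0.63 × 0.25 × 7.7 = 1.213 m³/s
w_2 = (22.2 − 3.0)/2 = 9.6 m; q_2 = 1.32 × 1.19 × 9.6 = 15.08 m³/s
w_3 = (28.5 − 18.4)/2 = 5.05 m; q_3 = 0.89 × 0.93 × 5.05 = 4.180 m³/s
w_4 = (28.5 − 22.2)/2 = 3.15 m; q_4 = 0.65 × 0.21 × 3.15 = 0.4300 m³/s
Q = Σ qᵢ = 20.90 m³/s

20.9 m³/s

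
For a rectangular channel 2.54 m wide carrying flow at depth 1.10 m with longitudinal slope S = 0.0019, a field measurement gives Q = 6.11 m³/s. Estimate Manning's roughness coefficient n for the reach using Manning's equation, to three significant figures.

0.0140

A = b·y = 2.54 × 1.10 = 2.794 m²
P = b + 2y = 2.54 + 2×1.10 = 4.740 m
R = A/P = 2.794/4.740 = 0.5895 m
n = (1/Q)·A·R^(2/3)·S^(1/2) = (1/6.11) × 2.794 × 0.7030 × 0.04359 = 0.01401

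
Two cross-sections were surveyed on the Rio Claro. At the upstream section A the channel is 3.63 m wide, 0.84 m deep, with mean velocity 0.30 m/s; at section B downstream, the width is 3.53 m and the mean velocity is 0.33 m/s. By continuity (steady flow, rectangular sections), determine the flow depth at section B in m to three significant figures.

Q = A₁V₁ = (3.63×0.84) × 0.30 = 0.9148 m³/s
d₂ = Q/(b₂ V₂) = 0.9148/(3.53×0.33) = 0.7853 m

0.785 m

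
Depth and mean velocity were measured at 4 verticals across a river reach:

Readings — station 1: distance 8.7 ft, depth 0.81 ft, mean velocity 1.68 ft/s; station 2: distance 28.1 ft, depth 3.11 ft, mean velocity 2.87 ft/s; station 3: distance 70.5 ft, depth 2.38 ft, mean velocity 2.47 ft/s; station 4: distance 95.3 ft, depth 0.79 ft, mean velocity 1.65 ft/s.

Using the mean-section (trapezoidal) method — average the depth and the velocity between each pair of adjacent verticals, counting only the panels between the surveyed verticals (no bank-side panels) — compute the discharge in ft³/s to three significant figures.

478 ft³/s

Panel 1-2: Δb = 19.4 ft, d̄ = (0.81+3.11)/2 = 1.96, v̄ = (1.68+2.87)/2 = 2.275 → q = 19.4×1.96×2.275 = 86.50 ft³/s
Panel 2-3: Δb = 42.4 ft, d̄ = (3.11+2.38)/2 = 2.745, v̄ = (2.87+2.47)/2 = 2.67 → q = 42.4×2.745×2.67 = 310.8 ft³/s
Panel 3-4: Δb = 24.8 ft, d̄ = (2.38+0.79)/2 = 1.585, v̄ = (2.47+1.65)/2 = 2.06 → q = 24.8×1.585×2.06 = 80.97 ft³/s
Q = Σ q = 478.2 ft³/s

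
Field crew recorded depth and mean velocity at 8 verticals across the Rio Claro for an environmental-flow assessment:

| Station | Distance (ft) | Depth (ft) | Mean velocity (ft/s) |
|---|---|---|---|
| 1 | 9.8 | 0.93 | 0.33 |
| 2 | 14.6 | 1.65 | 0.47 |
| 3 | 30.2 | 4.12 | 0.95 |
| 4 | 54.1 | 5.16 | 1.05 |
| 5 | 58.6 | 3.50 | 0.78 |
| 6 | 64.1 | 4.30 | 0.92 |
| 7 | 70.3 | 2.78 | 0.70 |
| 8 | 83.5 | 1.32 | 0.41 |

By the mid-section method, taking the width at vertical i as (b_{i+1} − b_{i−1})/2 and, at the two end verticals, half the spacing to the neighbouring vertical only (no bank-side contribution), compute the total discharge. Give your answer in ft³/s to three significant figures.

222 ft³/s

w_1 = (14.6 − 9.8)/2 = 2.4 ft; q_1 = 0.33 × 0.93 × 2.4 = 0.7366 ft³/s
w_2 = (30.2 − 9.8)/2 = 10.2 ft; q_2 = 0.47 × 1.65 × 10.2 = 7.910 ft³/s
w_3 = (54.1 − 14.6)/2 = 19.75 ft; q_3 = 0.95 × 4.12 × 19.75 = 77.30 ft³/s
w_4 = (58.6 − 30.2)/2 = 14.2 ft; q_4 = 1.05 × 5.16 × 14.2 = 76.94 ft³/s
w_5 = (64.1 − 54.1)/2 = 5 ft; q_5 = 0.78 × 3.50 × 5 = 13.65 ft³/s
w_6 = (70.3 − 58.6)/2 = 5.85 ft; q_6 = 0.92 × 4.30 × 5.85 = 23.14 ft³/s
w_7 = (83.5 − 64.1)/2 = 9.7 ft; q_7 = 0.70 × 2.78 × 9.7 = 18.88 ft³/s
w_8 = (83.5 − 70.3)/2 = 6.6 ft; q_8 = 0.41 × 1.32 × 6.6 = 3.572 ft³/s
Q = Σ qᵢ = 222.1 ft³/s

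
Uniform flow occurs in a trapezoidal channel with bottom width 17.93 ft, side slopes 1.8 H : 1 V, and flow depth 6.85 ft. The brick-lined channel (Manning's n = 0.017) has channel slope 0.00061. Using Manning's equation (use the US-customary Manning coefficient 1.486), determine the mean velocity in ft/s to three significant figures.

5.88 ft/s

A = (b + z·y)·y = (17.93 + 1.8×6.85)×6.85 = 207.3 ft²
P = b + 2y√(1+z²) = 17.93 + 2×6.85×√(1+1.8²) = 46.14 ft
R = A/P = 207.3/46.14 = 4.492 ft
Q = (1.486/n)·A·R^(2/3)·S^(1/2) = (1.486/0.017) × 207.3 × 4.492^(2/3) × 0.00061^(1/2) = 1218 ft³/s
V = Q/A = 1218/207.3 = 5.878 ft/s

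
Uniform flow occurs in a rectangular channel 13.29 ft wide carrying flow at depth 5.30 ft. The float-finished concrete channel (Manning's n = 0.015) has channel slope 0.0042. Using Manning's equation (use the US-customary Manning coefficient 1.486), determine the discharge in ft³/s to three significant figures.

930 ft³/s

A = b·y = 13.29 × 5.30 = 70.44 ft²
P = b + 2y = 13.29 + 2×5.30 = 23.89 ft
R = A/P = 70.44/23.89 = 2.948 ft
Q = (1.486/n)·A·R^(2/3)·S^(1/2) = (1.486/0.015) × 70.44 × 2.948^(2/3) × 0.0042^(1/2) = 929.8 ft³/s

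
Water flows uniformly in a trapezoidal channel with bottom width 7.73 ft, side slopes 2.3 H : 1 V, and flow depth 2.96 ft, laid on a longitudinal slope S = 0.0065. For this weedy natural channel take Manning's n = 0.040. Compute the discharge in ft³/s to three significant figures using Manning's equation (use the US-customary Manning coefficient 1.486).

A = (b + z·y)·y = (7.73 + 2.3×2.96)×2.96 = 43.03 ft²
P = b + 2y√(1+z²) = 7.73 + 2×2.96×√(1+2.3²) = 22.58 ft
R = A/P = 43.03/22.58 = 1.906 ft
Q = (1.486/n)·A·R^(2/3)·S^(1/2) = (1.486/0.040) × 43.03 × 1.906^(2/3) × 0.0065^(1/2) = 198.1 ft³/s

198 ft³/s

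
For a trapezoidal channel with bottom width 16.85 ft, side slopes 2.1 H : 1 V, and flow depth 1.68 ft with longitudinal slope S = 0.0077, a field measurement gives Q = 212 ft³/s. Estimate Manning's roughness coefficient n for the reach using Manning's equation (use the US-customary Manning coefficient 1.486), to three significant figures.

A = (b + z·y)·y = (16.85 + 2.1×1.68)×1.68 = 34.24 ft²
P = b + 2y√(1+z²) = 16.85 + 2×1.68×√(1+2.1²) = 24.67 ft
R = A/P = 34.24/24.67 = 1.388 ft
n = (1.486/Q)·A·R^(2/3)·S^(1/2) = (1.486/212) × 34.24 × 1.244 × 0.08775 = 0.02620

0.0262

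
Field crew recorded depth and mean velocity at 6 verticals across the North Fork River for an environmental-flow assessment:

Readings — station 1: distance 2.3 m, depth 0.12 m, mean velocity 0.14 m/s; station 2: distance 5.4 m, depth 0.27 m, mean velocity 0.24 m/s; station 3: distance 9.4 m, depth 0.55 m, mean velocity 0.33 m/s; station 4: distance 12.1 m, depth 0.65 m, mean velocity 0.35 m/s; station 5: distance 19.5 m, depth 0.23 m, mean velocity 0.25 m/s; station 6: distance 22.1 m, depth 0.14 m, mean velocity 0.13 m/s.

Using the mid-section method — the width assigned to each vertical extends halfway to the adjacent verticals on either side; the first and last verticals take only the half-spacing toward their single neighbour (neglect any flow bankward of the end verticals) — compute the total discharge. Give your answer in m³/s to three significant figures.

w_1 = (5.4 − 2.3)/2 = 1.55 m; q_1 = 0.14 × 0.12 × 1.55 = 0.02604 m³/s
w_2 = (9.4 − 2.3)/2 = 3.55 m; q_2 = 0.24 × 0.27 × 3.55 = 0.2300 m³/s
w_3 = (12.1 − 5.4)/2 = 3.35 m; q_3 = 0.33 × 0.55 × 3.35 = 0.6080 m³/s
w_4 = (19.5 − 9.4)/2 = 5.05 m; q_4 = 0.35 × 0.65 × 5.05 = 1.149 m³/s
w_5 = (22.1 − 12.1)/2 = 5 m; q_5 = 0.25 × 0.23 × 5 = 0.2875 m³/s
w_6 = (22.1 − 19.5)/2 = 1.3 m; q_6 = 0.13 × 0.14 × 1.3 = 0.02366 m³/s
Q = Σ qᵢ = 2.324 m³/s

2.32 m³/s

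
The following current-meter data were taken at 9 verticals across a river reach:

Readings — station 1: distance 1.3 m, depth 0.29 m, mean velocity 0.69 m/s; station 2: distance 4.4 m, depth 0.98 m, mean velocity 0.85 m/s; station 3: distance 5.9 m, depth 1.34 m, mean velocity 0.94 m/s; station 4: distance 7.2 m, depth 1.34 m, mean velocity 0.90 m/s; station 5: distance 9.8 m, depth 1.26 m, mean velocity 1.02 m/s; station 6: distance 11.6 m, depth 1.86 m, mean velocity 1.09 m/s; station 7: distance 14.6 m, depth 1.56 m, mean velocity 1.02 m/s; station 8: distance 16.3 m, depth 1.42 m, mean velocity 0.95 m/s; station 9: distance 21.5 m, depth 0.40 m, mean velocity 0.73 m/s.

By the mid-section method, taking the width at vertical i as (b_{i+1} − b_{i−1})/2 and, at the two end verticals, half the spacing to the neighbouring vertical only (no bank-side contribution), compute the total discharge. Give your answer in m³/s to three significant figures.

w_1 = (4.4 − 1.3)/2 = 1.55 m; q_1 = 0.69 × 0.29 × 1.55 = 0.3102 m³/s
w_2 = (5.9 − 1.3)/2 = 2.3 m; q_2 = 0.85 × 0.98 × 2.3 = 1.916 m³/s
w_3 = (7.2 − 4.4)/2 = 1.4 m; q_3 = 0.94 × 1.34 × 1.4 = 1.763 m³/s
w_4 = (9.8 − 5.9)/2 = 1.95 m; q_4 = 0.90 × 1.34 × 1.95 = 2.352 m³/s
w_5 = (11.6 − 7.2)/2 = 2.2 m; q_5 = 1.02 × 1.26 × 2.2 = 2.827 m³/s
w_6 = (14.6 − 9.8)/2 = 2.4 m; q_6 = 1.09 × 1.86 × 2.4 = 4.866 m³/s
w_7 = (16.3 − 11.6)/2 = 2.35 m; q_7 = 1.02 × 1.56 × 2.35 = 3.739 m³/s
w_8 = (21.5 − 14.6)/2 = 3.45 m; q_8 = 0.95 × 1.42 × 3.45 = 4.654 m³/s
w_9 = (21.5 − 16.3)/2 = 2.6 m; q_9 = 0.73 × 0.40 × 2.6 = 0.7592 m³/s
Q = Σ qᵢ = 23.19 m³/s

23.2 m³/s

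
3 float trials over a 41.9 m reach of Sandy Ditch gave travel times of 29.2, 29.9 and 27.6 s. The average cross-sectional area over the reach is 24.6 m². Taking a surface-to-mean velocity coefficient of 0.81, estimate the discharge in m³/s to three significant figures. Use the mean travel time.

28.9 m³/s

t̄ = (29.2 + 29.9 + 27.6) / 3 = 28.9 s
v_surface = L / t̄ = 41.9 / 28.9 = 1.450 m/s
v_mean = 0.81 × 1.450 = 1.174 m/s
Q = A × v_mean = 24.6 × 1.174 = 28.89 m³/s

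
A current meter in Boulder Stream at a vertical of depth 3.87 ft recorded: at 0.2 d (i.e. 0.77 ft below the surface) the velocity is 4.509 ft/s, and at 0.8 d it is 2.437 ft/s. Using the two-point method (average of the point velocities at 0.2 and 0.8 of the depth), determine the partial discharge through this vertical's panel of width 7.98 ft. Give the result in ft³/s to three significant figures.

v̄ = (4.509 + 2.437) / 2 = 3.473 ft/s
q = v̄ × d × w = 3.473 × 3.87 × 7.98 = 107.3 ft³/s

107 ft³/s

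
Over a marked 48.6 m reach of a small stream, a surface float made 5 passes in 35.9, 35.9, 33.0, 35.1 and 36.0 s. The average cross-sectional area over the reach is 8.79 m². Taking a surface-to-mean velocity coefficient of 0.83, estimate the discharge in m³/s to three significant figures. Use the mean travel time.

t̄ = (35.9 + 35.9 + 33.0 + 35.1 + 36.0) / 5 = 35.18 s
v_surface = L / t̄ = 48.6 / 35.18 = 1.381 m/s
v_mean = 0.83 × 1.381 = 1.147 m/s
Q = A × v_mean = 8.79 × 1.147 = 10.08 m³/s

10.1 m³/s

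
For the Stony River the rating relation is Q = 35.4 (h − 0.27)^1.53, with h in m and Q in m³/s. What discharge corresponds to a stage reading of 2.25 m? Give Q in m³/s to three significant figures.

101 m³/s

Q = 35.4 × (2.25 − 0.27)^1.53 = 35.4 × 1.98^1.53 = 100.7 m³/s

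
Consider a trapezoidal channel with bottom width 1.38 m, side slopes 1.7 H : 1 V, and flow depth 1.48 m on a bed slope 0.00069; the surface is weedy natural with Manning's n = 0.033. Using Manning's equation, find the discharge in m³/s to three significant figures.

A = (b + z·y)·y = (1.38 + 1.7×1.48)×1.48 = 5.766 m²
P = b + 2y√(1+z²) = 1.38 + 2×1.48×√(1+1.7²) = 7.218 m
R = A/P = 5.766/7.218 = 0.7988 m
Q = (1/n)·A·R^(2/3)·S^(1/2) = (1/0.033) × 5.766 × 0.7988^(2/3) × 0.00069^(1/2) = 3.952 m³/s

3.95 m³/s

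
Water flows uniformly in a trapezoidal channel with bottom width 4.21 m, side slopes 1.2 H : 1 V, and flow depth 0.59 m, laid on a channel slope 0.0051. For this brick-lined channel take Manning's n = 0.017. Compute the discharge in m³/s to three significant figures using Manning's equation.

A = (b + z·y)·y = (4.21 + 1.2×0.59)×0.59 = 2.902 m²
P = b + 2y√(1+z²) = 4.21 + 2×0.59×√(1+1.2²) = 6.053 m
R = A/P = 2.902/6.053 = 0.4794 m
Q = (1/n)·A·R^(2/3)·S^(1/2) = (1/0.017) × 2.902 × 0.4794^(2/3) × 0.0051^(1/2) = 7.466 m³/s

7.47 m³/s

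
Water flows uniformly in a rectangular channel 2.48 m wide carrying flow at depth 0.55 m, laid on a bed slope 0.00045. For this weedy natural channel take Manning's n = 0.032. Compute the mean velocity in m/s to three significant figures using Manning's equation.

0.348 m/s

A = b·y = 2.48 × 0.55 = 1.364 m²
P = b + 2y = 2.48 + 2×0.55 = 3.580 m
R = A/P = 1.364/3.580 = 0.3810 m
Q = (1/n)·A·R^(2/3)·S^(1/2) = (1/0.032) × 1.364 × 0.3810^(2/3) × 0.00045^(1/2) = 0.4752 m³/s
V = Q/A = 0.4752/1.364 = 0.3484 m/s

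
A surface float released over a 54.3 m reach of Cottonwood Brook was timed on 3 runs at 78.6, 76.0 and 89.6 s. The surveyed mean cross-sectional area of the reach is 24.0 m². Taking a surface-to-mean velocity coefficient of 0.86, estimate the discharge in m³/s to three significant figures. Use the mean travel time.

t̄ = (78.6 + 76.0 + 89.6) / 3 = 81.4 s
v_surface = L / t̄ = 54.3 / 81.4 = 0.6671 m/s
v_mean = 0.86 × 0.6671 = 0.5737 m/s
Q = A × v_mean = 24.0 × 0.5737 = 13.77 m³/s

13.8 m³/s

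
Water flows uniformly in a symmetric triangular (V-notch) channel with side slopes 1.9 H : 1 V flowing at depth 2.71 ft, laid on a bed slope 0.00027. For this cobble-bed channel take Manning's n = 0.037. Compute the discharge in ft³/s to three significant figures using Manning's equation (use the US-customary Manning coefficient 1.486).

A = z·y² = 1.9×2.71² = 13.95 ft²
P = 2y√(1+z²) = 2×2.71×√(1+1.9²) = 11.64 ft
R = A/P = 13.95/11.64 = 1.199 ft
Q = (1.486/n)·A·R^(2/3)·S^(1/2) = (1.486/0.037) × 13.95 × 1.199^(2/3) × 0.00027^(1/2) = 10.39 ft³/s

10.4 ft³/s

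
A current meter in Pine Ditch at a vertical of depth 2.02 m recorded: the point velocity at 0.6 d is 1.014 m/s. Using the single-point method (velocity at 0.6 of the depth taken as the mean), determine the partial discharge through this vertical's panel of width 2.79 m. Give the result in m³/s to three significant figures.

v̄ = v₀.₆ = 1.014 m/s
q = v̄ × d × w = 1.014 × 2.02 × 2.79 = 5.715 m³/s

5.71 m³/s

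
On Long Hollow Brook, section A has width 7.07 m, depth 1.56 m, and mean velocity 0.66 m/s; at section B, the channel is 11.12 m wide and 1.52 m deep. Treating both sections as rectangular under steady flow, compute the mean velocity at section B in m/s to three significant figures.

Q = A₁V₁ = (7.07×1.56) × 0.66 = 7.279 m³/s
A₂ = 11.12 × 1.52 = 16.90 m²
V₂ = Q/A₂ = 7.279/16.90 = 0.4307 m/s

0.431 m/s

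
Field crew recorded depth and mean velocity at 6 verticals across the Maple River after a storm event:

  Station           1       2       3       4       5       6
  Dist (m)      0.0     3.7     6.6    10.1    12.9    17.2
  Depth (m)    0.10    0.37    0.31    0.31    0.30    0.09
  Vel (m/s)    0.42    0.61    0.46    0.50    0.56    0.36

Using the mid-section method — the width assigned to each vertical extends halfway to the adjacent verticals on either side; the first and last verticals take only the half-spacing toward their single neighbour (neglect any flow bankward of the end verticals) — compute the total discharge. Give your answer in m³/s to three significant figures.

w_1 = (3.7 − 0.0)/2 = 1.85 m; q_1 = 0.42 × 0.10 × 1.85 = 0.07770 m³/s
w_2 = (6.6 − 0.0)/2 = 3.3 m; q_2 = 0.61 × 0.37 × 3.3 = 0.7448 m³/s
w_3 = (10.1 − 3.7)/2 = 3.2 m; q_3 = 0.46 × 0.31 × 3.2 = 0.4563 m³/s
w_4 = (12.9 − 6.6)/2 = 3.15 m; q_4 = 0.50 × 0.31 × 3.15 = 0.4883 m³/s
w_5 = (17.2 − 10.1)/2 = 3.55 m; q_5 = 0.56 × 0.30 × 3.55 = 0.5964 m³/s
w_6 = (17.2 − 12.9)/2 = 2.15 m; q_6 = 0.36 × 0.09 × 2.15 = 0.06966 m³/s
Q = Σ qᵢ = 2.433 m³/s

2.43 m³/s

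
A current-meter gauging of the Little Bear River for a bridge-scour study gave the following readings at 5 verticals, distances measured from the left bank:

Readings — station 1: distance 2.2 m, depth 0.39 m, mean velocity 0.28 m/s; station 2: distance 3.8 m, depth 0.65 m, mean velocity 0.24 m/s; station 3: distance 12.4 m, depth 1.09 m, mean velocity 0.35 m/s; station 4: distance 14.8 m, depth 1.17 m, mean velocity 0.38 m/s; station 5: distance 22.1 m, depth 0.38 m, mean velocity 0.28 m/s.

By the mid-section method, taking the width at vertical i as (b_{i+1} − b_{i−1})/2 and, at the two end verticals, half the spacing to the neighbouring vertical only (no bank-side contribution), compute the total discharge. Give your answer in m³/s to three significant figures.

5.53 m³/s

w_1 = (3.8 − 2.2)/2 = 0.8 m; q_1 = 0.28 × 0.39 × 0.8 = 0.08736 m³/s
w_2 = (12.4 − 2.2)/2 = 5.1 m; q_2 = 0.24 × 0.65 × 5.1 = 0.7956 m³/s
w_3 = (14.8 − 3.8)/2 = 5.5 m; q_3 = 0.35 × 1.09 × 5.5 = 2.098 m³/s
w_4 = (22.1 − 12.4)/2 = 4.85 m; q_4 = 0.38 × 1.17 × 4.85 = 2.156 m³/s
w_5 = (22.1 − 14.8)/2 = 3.65 m; q_5 = 0.28 × 0.38 × 3.65 = 0.3884 m³/s
Q = Σ qᵢ = 5.526 m³/s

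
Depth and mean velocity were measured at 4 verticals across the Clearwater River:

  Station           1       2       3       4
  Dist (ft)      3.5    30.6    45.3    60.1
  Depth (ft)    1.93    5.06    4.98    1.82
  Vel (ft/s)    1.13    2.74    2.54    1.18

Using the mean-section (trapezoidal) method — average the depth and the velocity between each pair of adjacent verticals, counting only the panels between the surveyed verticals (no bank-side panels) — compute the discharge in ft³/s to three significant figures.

472 ft³/s

Panel 1-2: Δb = 27.1 ft, d̄ = (1.93+5.06)/2 = 3.495, v̄ = (1.13+2.74)/2 = 1.935 → q = 27.1×3.495×1.935 = 183.3 ft³/s
Panel 2-3: Δb = 14.7 ft, d̄ = (5.06+4.98)/2 = 5.02, v̄ = (2.74+2.54)/2 = 2.64 → q = 14.7×5.02×2.64 = 194.8 ft³/s
Panel 3-4: Δb = 14.8 ft, d̄ = (4.98+1.82)/2 = 3.4, v̄ = (2.54+1.18)/2 = 1.86 → q = 14.8×3.4×1.86 = 93.60 ft³/s
Q = Σ q = 471.7 ft³/s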